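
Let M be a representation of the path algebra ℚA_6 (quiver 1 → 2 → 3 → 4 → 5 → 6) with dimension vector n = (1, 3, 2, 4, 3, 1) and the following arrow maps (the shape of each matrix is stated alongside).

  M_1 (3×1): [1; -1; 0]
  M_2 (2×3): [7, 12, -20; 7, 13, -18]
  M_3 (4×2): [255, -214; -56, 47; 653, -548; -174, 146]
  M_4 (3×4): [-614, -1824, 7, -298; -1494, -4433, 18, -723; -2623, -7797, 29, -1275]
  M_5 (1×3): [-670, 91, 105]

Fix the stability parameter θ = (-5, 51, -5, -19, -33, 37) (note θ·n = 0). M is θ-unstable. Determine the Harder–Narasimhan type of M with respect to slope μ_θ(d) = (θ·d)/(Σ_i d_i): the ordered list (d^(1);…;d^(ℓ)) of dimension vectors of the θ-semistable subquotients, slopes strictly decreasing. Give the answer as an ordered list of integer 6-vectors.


Interval decomposition of M: I[1,6], I[2,2], I[2,5], I[4,4], I[4,5].
HN type (ℓ=6): μ^(1)=51; μ^(2)=37; μ^(3)=-3/2; μ^(4)=-5; μ^(5)=-19; μ^(6)=-26

((0, 1, 0, 0, 0, 0); (0, 0, 0, 0, 0, 1); (0, 2, 2, 2, 2, 0); (1, 0, 0, 0, 0, 0); (0, 0, 0, 1, 0, 0); (0, 0, 0, 1, 1, 0))


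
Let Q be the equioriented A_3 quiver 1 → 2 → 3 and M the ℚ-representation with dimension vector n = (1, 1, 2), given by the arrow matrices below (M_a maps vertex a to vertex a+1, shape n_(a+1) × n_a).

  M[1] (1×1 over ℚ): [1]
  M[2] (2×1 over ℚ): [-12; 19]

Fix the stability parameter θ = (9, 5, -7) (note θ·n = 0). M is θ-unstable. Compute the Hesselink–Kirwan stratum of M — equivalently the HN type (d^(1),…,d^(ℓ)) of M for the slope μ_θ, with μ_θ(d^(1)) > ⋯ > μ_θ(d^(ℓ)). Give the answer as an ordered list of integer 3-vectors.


Via rank(M_{q-1}∘⋯∘M_p): M ≅ I[1,3], I[3,3].
μ_θ-semistable layers: μ^(1)=7/3; μ^(2)=-7

((1, 1, 1); (0, 0, 1))


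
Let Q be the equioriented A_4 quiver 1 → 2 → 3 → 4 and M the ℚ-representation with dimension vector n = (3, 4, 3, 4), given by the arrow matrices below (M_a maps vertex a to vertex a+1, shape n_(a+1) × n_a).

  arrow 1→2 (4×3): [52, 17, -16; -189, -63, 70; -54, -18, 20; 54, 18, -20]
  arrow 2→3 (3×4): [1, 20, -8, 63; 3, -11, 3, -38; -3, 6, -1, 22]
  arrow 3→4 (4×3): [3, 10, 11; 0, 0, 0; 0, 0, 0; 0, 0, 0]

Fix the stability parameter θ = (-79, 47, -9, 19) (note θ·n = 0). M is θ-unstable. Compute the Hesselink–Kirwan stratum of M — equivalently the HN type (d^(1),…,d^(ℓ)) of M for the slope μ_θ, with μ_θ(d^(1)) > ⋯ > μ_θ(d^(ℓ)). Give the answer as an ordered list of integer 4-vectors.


Interval decomposition of M: I[1,1], I[1,3]^2, I[2,2], I[2,4], I[4,4]^3.
HN type (ℓ=3): μ^(1)=47; μ^(2)=19; μ^(3)=-79

((0, 1, 0, 0); (0, 3, 3, 4); (3, 0, 0, 0))


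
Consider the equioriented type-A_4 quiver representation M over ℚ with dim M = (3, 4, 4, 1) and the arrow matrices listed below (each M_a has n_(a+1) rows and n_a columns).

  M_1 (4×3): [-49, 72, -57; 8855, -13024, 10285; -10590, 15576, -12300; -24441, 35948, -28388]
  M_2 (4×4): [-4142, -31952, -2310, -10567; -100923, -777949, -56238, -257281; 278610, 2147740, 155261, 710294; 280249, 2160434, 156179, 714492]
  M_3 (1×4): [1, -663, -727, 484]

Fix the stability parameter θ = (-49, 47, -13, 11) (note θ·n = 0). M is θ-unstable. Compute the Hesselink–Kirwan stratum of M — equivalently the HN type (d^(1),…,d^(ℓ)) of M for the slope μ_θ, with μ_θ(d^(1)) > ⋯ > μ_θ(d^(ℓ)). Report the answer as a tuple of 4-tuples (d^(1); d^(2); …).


Barcode: M ≅ I[1,1], I[1,3], I[1,4], I[2,3]^2. HN layers by μ_θ (3 steps, strictly decreasing):
  μ^(1)=17; μ^(2)=15; μ^(3)=-49

((0, 3, 3, 0); (0, 1, 1, 1); (3, 0, 0, 0))


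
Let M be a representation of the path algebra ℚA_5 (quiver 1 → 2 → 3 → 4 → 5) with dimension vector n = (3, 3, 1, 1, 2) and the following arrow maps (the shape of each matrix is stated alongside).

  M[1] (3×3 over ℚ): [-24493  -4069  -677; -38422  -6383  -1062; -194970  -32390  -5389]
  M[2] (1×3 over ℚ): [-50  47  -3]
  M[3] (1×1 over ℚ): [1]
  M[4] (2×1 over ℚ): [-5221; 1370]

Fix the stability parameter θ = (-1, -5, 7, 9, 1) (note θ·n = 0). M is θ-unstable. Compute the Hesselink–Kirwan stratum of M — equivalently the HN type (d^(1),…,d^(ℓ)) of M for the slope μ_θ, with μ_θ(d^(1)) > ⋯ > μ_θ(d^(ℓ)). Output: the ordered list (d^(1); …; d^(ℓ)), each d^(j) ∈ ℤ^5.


Via rank(M_{q-1}∘⋯∘M_p): M ≅ I[1,2]^2, I[1,5], I[5,5].
μ_θ-semistable layers: μ^(1)=17/3; μ^(2)=1; μ^(3)=-3

((0, 0, 1, 1, 1); (0, 0, 0, 0, 1); (3, 3, 0, 0, 0))


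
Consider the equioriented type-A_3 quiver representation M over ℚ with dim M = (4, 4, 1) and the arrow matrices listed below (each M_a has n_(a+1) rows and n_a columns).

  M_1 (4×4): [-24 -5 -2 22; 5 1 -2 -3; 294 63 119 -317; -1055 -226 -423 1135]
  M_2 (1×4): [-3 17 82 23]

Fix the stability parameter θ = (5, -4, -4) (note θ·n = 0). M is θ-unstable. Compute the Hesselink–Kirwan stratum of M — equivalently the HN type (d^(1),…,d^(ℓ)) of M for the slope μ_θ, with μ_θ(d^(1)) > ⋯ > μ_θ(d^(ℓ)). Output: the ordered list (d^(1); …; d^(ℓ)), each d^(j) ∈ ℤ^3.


Barcode: M ≅ I[1,2]^3, I[1,3]. HN layers by μ_θ (2 steps, strictly decreasing):
  μ^(1)=1/2; μ^(2)=-1

((3, 3, 0); (1, 1, 1))


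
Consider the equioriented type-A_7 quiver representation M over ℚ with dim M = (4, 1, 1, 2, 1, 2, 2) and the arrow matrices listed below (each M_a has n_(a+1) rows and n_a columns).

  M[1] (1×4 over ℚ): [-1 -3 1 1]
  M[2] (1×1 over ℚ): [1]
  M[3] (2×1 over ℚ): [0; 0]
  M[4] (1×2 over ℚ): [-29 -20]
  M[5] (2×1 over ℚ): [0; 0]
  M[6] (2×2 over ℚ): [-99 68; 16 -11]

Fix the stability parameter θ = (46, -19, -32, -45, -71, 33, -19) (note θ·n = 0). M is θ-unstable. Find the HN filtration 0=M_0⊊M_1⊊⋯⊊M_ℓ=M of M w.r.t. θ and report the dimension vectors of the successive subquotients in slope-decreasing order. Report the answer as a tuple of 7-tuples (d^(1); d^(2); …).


Interval decomposition of M: I[1,1]^3, I[1,3], I[4,4], I[4,5], I[6,7]^2.
HN type (ℓ=5): μ^(1)=46; μ^(2)=7; μ^(3)=-5/3; μ^(4)=-45; μ^(5)=-58

((3, 0, 0, 0, 0, 0, 0); (0, 0, 0, 0, 0, 2, 2); (1, 1, 1, 0, 0, 0, 0); (0, 0, 0, 1, 0, 0, 0); (0, 0, 0, 1, 1, 0, 0))


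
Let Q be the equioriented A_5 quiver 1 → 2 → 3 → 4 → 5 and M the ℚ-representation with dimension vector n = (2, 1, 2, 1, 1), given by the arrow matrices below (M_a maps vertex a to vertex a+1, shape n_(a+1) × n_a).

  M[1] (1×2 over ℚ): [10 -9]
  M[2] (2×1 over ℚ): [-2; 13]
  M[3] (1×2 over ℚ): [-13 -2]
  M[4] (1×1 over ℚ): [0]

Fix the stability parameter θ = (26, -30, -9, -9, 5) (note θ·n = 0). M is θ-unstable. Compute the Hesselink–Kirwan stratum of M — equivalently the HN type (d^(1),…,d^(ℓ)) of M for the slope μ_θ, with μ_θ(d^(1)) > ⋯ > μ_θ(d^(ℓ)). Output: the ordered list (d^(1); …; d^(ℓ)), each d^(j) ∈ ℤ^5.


Barcode: M ≅ I[1,1], I[1,3], I[3,4], I[5,5]. HN layers by μ_θ (4 steps, strictly decreasing):
  μ^(1)=26; μ^(2)=5; μ^(3)=-13/3; μ^(4)=-9

((1, 0, 0, 0, 0); (0, 0, 0, 0, 1); (1, 1, 1, 0, 0); (0, 0, 1, 1, 0))


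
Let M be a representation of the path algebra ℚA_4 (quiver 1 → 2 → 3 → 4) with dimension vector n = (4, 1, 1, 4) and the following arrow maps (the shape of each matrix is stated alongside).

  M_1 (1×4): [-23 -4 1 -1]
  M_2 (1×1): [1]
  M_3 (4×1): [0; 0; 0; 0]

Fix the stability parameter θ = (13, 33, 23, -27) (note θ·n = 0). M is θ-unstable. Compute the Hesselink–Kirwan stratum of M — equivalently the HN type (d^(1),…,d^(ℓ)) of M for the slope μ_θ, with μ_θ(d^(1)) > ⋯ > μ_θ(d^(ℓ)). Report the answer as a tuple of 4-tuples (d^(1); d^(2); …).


Via rank(M_{q-1}∘⋯∘M_p): M ≅ I[1,1]^3, I[1,3], I[4,4]^4.
μ_θ-semistable layers: μ^(1)=28; μ^(2)=13; μ^(3)=-27

((0, 1, 1, 0); (4, 0, 0, 0); (0, 0, 0, 4))


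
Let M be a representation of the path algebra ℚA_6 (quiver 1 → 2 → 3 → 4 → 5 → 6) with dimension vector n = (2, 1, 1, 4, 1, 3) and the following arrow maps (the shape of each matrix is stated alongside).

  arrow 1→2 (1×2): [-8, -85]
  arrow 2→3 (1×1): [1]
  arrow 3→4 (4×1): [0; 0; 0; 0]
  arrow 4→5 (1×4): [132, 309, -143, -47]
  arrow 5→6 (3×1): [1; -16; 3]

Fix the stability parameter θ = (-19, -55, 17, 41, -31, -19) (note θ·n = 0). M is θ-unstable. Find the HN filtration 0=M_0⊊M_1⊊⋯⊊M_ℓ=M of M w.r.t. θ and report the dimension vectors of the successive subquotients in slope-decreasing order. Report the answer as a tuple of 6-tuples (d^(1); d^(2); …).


Via rank(M_{q-1}∘⋯∘M_p): M ≅ I[1,1], I[1,3], I[4,4]^3, I[4,6], I[6,6]^2.
μ_θ-semistable layers: μ^(1)=41; μ^(2)=17; μ^(3)=-3; μ^(4)=-19; μ^(5)=-37

((0, 0, 0, 3, 0, 0); (0, 0, 1, 0, 0, 0); (0, 0, 0, 1, 1, 1); (1, 0, 0, 0, 0, 2); (1, 1, 0, 0, 0, 0))


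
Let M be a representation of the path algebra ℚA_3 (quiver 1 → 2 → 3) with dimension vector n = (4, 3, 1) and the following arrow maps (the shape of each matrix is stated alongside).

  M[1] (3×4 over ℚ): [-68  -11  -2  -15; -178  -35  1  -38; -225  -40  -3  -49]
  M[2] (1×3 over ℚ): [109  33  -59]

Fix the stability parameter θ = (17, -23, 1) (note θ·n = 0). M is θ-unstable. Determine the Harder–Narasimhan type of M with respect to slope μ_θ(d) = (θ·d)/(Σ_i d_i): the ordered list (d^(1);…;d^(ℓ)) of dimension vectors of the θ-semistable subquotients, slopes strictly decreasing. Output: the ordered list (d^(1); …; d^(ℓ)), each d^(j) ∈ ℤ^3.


Barcode: M ≅ I[1,1], I[1,2]^2, I[1,3]. HN layers by μ_θ (3 steps, strictly decreasing):
  μ^(1)=17; μ^(2)=1; μ^(3)=-3

((1, 0, 0); (0, 0, 1); (3, 3, 0))


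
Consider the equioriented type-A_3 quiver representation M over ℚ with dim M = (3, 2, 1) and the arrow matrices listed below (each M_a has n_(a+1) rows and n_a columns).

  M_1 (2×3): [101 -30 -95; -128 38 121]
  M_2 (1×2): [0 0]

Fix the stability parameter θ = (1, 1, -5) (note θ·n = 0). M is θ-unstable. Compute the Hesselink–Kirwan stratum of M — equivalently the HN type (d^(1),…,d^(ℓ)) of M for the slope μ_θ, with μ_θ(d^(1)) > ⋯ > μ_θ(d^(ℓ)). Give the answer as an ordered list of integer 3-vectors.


Via rank(M_{q-1}∘⋯∘M_p): M ≅ I[1,1], I[1,2]^2, I[3,3].
μ_θ-semistable layers: μ^(1)=1; μ^(2)=-5

((3, 2, 0); (0, 0, 1))


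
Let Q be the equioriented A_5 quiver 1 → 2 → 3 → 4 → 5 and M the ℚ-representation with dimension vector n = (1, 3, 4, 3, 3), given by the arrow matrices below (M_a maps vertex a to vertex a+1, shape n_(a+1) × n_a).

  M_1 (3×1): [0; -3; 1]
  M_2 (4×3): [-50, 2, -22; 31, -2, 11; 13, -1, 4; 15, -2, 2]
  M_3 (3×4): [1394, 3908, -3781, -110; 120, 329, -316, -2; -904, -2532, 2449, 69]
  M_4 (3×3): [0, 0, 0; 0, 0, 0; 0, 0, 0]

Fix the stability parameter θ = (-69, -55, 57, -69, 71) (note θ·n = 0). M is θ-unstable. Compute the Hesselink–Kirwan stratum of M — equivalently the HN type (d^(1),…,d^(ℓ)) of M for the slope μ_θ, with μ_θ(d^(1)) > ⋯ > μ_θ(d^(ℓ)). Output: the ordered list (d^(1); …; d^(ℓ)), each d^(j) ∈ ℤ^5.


Barcode: M ≅ I[1,4], I[2,4]^2, I[3,3], I[5,5]^3. HN layers by μ_θ (5 steps, strictly decreasing):
  μ^(1)=71; μ^(2)=57; μ^(3)=-6; μ^(4)=-55; μ^(5)=-69

((0, 0, 0, 0, 3); (0, 0, 1, 0, 0); (0, 0, 3, 3, 0); (0, 3, 0, 0, 0); (1, 0, 0, 0, 0))


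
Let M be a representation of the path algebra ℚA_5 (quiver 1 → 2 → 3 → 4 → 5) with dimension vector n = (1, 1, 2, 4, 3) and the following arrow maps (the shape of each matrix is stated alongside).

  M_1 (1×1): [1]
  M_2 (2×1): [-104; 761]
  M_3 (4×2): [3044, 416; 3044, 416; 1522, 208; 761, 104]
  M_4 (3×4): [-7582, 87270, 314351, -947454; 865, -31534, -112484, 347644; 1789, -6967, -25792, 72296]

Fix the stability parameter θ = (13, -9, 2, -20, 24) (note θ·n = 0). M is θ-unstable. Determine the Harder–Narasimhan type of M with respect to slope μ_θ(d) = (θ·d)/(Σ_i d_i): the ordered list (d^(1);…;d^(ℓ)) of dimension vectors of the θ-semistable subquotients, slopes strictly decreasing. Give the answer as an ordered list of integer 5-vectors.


Via rank(M_{q-1}∘⋯∘M_p): M ≅ I[1,3], I[3,4], I[4,5]^3.
μ_θ-semistable layers: μ^(1)=24; μ^(2)=2; μ^(3)=-9; μ^(4)=-20

((0, 0, 0, 0, 3); (1, 1, 1, 0, 0); (0, 0, 1, 1, 0); (0, 0, 0, 3, 0))


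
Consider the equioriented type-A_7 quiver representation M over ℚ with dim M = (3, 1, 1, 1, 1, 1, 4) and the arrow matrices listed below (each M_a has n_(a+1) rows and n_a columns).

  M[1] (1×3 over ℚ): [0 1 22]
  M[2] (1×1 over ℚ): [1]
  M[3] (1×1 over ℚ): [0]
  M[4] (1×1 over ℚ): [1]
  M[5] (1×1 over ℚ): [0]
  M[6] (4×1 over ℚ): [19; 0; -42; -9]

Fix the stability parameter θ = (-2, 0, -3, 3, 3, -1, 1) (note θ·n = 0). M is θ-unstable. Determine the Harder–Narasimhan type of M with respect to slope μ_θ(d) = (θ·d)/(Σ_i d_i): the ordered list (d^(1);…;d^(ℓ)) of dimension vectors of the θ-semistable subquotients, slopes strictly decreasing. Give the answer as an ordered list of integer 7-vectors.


Interval decomposition of M: I[1,1]^2, I[1,3], I[4,5], I[6,7], I[7,7]^3.
HN type (ℓ=5): μ^(1)=3; μ^(2)=1; μ^(3)=-1; μ^(4)=-3/2; μ^(5)=-2

((0, 0, 0, 1, 1, 0, 0); (0, 0, 0, 0, 0, 0, 4); (0, 0, 0, 0, 0, 1, 0); (0, 1, 1, 0, 0, 0, 0); (3, 0, 0, 0, 0, 0, 0))


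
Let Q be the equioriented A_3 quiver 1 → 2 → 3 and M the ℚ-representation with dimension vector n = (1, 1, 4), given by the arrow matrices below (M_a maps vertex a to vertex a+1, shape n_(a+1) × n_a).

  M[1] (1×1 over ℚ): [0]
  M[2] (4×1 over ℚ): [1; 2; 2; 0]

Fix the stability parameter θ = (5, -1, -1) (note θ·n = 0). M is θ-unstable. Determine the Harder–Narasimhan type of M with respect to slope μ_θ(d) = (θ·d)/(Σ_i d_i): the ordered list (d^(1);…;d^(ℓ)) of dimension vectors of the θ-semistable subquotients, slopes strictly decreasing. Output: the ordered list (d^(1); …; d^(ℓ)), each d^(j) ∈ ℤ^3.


Via rank(M_{q-1}∘⋯∘M_p): M ≅ I[1,1], I[2,3], I[3,3]^3.
μ_θ-semistable layers: μ^(1)=5; μ^(2)=-1

((1, 0, 0); (0, 1, 4))


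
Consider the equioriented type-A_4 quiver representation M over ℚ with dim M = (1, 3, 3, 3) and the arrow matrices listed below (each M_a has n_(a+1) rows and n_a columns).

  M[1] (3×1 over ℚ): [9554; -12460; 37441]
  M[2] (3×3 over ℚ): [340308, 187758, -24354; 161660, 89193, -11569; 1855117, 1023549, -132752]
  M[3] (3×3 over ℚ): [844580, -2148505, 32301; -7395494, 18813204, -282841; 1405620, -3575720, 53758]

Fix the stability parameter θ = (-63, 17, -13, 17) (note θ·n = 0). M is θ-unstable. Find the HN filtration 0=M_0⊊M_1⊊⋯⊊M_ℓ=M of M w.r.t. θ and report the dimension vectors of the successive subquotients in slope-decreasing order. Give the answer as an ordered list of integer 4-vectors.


Interval decomposition of M: I[1,4], I[2,2], I[2,4], I[3,3], I[4,4].
HN type (ℓ=4): μ^(1)=17; μ^(2)=2; μ^(3)=-13; μ^(4)=-63

((0, 1, 0, 3); (0, 2, 2, 0); (0, 0, 1, 0); (1, 0, 0, 0))


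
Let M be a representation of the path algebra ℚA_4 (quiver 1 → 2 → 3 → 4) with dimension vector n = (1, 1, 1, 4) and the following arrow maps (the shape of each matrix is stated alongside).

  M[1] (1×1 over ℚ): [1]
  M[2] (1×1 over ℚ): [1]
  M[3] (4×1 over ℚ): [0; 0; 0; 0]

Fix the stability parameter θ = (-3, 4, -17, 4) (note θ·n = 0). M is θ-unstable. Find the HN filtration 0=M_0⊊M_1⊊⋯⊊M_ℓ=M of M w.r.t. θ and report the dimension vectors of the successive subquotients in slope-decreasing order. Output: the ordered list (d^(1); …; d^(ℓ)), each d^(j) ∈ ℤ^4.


Barcode: M ≅ I[1,3], I[4,4]^4. HN layers by μ_θ (2 steps, strictly decreasing):
  μ^(1)=4; μ^(2)=-16/3

((0, 0, 0, 4); (1, 1, 1, 0))


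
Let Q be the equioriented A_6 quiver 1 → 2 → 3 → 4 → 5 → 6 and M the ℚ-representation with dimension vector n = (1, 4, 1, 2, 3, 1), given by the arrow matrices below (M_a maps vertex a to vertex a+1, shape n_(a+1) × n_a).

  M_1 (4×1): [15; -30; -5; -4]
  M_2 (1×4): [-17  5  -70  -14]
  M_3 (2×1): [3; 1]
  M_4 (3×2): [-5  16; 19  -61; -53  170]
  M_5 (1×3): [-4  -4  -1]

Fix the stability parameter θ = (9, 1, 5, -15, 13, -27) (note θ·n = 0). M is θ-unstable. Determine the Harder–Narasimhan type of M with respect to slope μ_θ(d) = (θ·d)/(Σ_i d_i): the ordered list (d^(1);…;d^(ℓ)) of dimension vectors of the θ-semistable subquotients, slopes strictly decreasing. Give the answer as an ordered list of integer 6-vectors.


Barcode: M ≅ I[1,6], I[2,2]^3, I[4,5], I[5,5]. HN layers by μ_θ (4 steps, strictly decreasing):
  μ^(1)=13; μ^(2)=1; μ^(3)=-7/3; μ^(4)=-15

((0, 0, 0, 0, 2, 0); (0, 3, 0, 0, 0, 0); (1, 1, 1, 1, 1, 1); (0, 0, 0, 1, 0, 0))


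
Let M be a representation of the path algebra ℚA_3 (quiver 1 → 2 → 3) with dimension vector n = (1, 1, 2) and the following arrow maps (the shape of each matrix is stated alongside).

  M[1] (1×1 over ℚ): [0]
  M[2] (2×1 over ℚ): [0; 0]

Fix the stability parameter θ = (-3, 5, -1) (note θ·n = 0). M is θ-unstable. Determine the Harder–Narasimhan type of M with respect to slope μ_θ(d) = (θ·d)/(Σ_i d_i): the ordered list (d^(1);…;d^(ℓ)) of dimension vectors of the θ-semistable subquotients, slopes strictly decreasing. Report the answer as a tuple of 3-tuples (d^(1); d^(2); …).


Interval decomposition of M: I[1,1], I[2,2], I[3,3]^2.
HN type (ℓ=3): μ^(1)=5; μ^(2)=-1; μ^(3)=-3

((0, 1, 0); (0, 0, 2); (1, 0, 0))


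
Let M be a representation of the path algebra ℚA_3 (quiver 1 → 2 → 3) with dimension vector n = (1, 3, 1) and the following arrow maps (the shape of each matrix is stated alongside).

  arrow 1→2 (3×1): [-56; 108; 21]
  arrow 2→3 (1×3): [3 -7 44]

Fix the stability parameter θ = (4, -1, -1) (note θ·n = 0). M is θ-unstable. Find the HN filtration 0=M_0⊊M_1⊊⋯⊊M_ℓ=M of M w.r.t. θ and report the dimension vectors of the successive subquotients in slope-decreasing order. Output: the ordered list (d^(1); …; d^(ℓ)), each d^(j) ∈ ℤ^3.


Barcode: M ≅ I[1,2], I[2,2], I[2,3]. HN layers by μ_θ (2 steps, strictly decreasing):
  μ^(1)=3/2; μ^(2)=-1

((1, 1, 0); (0, 2, 1))


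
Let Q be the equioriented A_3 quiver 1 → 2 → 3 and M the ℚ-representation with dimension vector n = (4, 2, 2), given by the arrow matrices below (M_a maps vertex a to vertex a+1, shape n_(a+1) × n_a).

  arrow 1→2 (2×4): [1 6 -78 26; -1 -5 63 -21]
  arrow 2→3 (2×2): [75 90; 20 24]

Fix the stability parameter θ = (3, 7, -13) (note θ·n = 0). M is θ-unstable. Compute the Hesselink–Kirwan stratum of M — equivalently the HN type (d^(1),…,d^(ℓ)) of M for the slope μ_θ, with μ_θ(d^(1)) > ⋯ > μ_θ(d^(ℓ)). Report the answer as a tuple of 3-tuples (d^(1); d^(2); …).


Interval decomposition of M: I[1,1]^2, I[1,2], I[1,3], I[3,3].
HN type (ℓ=4): μ^(1)=7; μ^(2)=3; μ^(3)=-1; μ^(4)=-13

((0, 1, 0); (3, 0, 0); (1, 1, 1); (0, 0, 1))


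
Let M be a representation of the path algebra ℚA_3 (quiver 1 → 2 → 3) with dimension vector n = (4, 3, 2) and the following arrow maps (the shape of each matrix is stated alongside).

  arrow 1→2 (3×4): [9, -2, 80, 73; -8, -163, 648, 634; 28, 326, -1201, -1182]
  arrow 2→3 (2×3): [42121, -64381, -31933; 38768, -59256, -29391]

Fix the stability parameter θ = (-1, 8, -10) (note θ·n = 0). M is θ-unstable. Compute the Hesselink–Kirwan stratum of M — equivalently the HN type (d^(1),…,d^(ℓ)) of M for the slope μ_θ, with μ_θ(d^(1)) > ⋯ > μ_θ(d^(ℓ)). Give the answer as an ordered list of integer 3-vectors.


Barcode: M ≅ I[1,1], I[1,2], I[1,3]^2. HN layers by μ_θ (2 steps, strictly decreasing):
  μ^(1)=8; μ^(2)=-1

((0, 1, 0); (4, 2, 2))


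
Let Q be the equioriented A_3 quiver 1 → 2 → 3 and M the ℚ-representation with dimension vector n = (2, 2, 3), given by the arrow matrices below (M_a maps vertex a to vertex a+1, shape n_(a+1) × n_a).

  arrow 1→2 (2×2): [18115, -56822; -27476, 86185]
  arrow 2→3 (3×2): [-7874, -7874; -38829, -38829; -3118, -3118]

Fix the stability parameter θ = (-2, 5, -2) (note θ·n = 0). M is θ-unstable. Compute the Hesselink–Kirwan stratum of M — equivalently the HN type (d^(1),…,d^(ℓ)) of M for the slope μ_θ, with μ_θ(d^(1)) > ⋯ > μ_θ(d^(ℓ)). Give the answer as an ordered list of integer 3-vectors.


Interval decomposition of M: I[1,2], I[1,3], I[3,3]^2.
HN type (ℓ=3): μ^(1)=5; μ^(2)=3/2; μ^(3)=-2

((0, 1, 0); (0, 1, 1); (2, 0, 2))


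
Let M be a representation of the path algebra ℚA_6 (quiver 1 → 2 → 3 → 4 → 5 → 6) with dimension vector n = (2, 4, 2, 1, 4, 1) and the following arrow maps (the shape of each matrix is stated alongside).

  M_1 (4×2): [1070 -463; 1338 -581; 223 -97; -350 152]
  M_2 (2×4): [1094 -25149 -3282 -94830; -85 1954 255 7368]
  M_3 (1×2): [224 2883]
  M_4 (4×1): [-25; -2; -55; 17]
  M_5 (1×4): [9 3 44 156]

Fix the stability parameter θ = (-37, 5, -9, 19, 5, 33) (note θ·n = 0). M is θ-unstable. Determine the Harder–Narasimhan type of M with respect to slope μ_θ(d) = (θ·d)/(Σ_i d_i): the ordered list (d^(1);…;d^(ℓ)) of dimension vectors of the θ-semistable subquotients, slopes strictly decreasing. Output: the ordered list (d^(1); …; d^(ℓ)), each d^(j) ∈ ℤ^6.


Barcode: M ≅ I[1,3], I[1,6], I[2,2]^2, I[5,5]^3. HN layers by μ_θ (5 steps, strictly decreasing):
  μ^(1)=33; μ^(2)=12; μ^(3)=5; μ^(4)=-2; μ^(5)=-37

((0, 0, 0, 0, 0, 1); (0, 0, 0, 1, 1, 0); (0, 2, 0, 0, 3, 0); (0, 2, 2, 0, 0, 0); (2, 0, 0, 0, 0, 0))


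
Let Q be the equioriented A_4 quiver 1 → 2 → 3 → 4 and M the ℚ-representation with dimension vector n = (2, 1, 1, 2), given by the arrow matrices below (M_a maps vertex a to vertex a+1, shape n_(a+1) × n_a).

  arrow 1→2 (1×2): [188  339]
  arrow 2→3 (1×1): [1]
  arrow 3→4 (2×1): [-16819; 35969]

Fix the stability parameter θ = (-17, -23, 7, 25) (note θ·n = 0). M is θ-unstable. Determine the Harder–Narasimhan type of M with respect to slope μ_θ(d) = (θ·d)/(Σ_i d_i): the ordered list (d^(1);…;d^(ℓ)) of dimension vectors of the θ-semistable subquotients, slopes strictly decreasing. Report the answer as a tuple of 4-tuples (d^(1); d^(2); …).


Barcode: M ≅ I[1,1], I[1,4], I[4,4]. HN layers by μ_θ (4 steps, strictly decreasing):
  μ^(1)=25; μ^(2)=7; μ^(3)=-17; μ^(4)=-20

((0, 0, 0, 2); (0, 0, 1, 0); (1, 0, 0, 0); (1, 1, 0, 0))


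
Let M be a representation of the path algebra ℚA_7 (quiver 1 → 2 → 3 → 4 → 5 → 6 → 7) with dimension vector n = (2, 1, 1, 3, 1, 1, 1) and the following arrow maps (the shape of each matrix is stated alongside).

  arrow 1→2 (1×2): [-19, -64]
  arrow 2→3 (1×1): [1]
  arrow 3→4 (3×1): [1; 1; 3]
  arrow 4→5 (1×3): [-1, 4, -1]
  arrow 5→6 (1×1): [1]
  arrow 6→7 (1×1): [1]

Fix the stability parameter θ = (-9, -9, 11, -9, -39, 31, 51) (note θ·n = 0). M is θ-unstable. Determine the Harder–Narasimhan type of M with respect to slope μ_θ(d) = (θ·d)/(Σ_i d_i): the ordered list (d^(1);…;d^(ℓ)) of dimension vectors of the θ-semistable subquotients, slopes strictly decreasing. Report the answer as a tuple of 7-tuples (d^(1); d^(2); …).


Barcode: M ≅ I[1,1], I[1,4], I[4,4], I[4,7]. HN layers by μ_θ (5 steps, strictly decreasing):
  μ^(1)=51; μ^(2)=31; μ^(3)=1; μ^(4)=-9; μ^(5)=-24

((0, 0, 0, 0, 0, 0, 1); (0, 0, 0, 0, 0, 1, 0); (0, 0, 1, 1, 0, 0, 0); (2, 1, 0, 1, 0, 0, 0); (0, 0, 0, 1, 1, 0, 0))


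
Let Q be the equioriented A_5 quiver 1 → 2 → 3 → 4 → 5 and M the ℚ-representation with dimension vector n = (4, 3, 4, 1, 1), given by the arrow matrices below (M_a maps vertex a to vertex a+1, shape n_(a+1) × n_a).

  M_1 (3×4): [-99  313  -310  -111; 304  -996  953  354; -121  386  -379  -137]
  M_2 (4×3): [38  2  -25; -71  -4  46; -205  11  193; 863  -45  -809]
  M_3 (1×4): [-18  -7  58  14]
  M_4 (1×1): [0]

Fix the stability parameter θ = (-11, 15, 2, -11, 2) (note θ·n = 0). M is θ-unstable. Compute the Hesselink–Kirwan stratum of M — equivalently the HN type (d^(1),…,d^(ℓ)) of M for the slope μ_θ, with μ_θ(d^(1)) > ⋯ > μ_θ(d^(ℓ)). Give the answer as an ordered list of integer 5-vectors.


Via rank(M_{q-1}∘⋯∘M_p): M ≅ I[1,1], I[1,3]^2, I[1,4], I[3,3], I[5,5].
μ_θ-semistable layers: μ^(1)=17/2; μ^(2)=2; μ^(3)=-11

((0, 2, 2, 0, 0); (0, 1, 2, 1, 1); (4, 0, 0, 0, 0))


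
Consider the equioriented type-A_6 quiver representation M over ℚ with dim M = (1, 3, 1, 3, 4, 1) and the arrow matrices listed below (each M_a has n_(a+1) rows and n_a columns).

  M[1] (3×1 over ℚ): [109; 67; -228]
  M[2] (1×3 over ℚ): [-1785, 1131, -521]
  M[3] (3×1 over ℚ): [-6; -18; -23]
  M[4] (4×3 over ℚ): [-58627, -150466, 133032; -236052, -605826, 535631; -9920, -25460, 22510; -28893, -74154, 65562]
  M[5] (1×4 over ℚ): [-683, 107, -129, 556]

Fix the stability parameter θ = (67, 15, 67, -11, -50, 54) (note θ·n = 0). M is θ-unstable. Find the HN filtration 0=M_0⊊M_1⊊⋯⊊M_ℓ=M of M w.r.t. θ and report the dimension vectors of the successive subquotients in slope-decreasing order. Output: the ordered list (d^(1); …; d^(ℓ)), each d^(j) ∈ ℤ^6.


Barcode: M ≅ I[1,2], I[2,2], I[2,6], I[4,4], I[4,5], I[5,5]^2. HN layers by μ_θ (7 steps, strictly decreasing):
  μ^(1)=54; μ^(2)=41; μ^(3)=15; μ^(4)=21/4; μ^(5)=-11; μ^(6)=-61/2; μ^(7)=-50

((0, 0, 0, 0, 0, 1); (1, 1, 0, 0, 0, 0); (0, 1, 0, 0, 0, 0); (0, 1, 1, 1, 1, 0); (0, 0, 0, 1, 0, 0); (0, 0, 0, 1, 1, 0); (0, 0, 0, 0, 2, 0))


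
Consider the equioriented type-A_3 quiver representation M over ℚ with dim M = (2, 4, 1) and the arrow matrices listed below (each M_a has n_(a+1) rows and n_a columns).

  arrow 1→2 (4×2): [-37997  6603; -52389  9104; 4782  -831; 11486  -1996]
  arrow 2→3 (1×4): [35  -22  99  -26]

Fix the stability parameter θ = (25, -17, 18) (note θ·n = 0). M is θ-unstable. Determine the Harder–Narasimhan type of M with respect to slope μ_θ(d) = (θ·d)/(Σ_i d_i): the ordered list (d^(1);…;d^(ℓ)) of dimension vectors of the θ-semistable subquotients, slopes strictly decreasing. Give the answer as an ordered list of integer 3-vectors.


Interval decomposition of M: I[1,2], I[1,3], I[2,2]^2.
HN type (ℓ=3): μ^(1)=18; μ^(2)=4; μ^(3)=-17

((0, 0, 1); (2, 2, 0); (0, 2, 0))


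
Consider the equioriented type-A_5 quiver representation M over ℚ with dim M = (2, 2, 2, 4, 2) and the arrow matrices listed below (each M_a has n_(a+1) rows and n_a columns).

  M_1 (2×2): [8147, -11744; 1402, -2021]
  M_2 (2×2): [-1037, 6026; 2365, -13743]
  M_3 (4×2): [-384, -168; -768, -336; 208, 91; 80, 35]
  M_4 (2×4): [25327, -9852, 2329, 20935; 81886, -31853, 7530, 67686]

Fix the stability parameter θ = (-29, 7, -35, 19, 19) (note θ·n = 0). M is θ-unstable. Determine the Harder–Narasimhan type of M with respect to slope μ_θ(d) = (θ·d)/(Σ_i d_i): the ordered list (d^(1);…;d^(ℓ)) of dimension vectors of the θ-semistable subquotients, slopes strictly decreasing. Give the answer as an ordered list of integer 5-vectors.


Interval decomposition of M: I[1,3], I[1,4], I[4,4], I[4,5]^2.
HN type (ℓ=3): μ^(1)=19; μ^(2)=-14; μ^(3)=-29

((0, 0, 0, 4, 2); (0, 2, 2, 0, 0); (2, 0, 0, 0, 0))


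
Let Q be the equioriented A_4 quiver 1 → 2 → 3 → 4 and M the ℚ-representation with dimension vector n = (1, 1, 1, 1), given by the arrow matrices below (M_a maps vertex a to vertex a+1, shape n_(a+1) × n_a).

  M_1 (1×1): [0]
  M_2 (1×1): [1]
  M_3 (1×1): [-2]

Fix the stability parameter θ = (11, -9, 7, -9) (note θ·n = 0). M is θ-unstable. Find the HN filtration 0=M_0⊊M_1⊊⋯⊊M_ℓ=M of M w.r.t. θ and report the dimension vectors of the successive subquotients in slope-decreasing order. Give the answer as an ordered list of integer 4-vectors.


Interval decomposition of M: I[1,1], I[2,4].
HN type (ℓ=3): μ^(1)=11; μ^(2)=-1; μ^(3)=-9

((1, 0, 0, 0); (0, 0, 1, 1); (0, 1, 0, 0))


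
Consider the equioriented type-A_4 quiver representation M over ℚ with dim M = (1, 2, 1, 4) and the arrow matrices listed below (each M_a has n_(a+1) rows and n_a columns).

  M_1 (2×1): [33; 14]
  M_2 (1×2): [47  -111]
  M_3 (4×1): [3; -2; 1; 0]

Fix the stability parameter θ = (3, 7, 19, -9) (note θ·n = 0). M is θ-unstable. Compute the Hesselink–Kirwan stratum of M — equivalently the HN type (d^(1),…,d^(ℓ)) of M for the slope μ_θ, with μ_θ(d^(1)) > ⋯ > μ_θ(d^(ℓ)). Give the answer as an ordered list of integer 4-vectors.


Interval decomposition of M: I[1,4], I[2,2], I[4,4]^3.
HN type (ℓ=4): μ^(1)=7; μ^(2)=17/3; μ^(3)=3; μ^(4)=-9

((0, 1, 0, 0); (0, 1, 1, 1); (1, 0, 0, 0); (0, 0, 0, 3))


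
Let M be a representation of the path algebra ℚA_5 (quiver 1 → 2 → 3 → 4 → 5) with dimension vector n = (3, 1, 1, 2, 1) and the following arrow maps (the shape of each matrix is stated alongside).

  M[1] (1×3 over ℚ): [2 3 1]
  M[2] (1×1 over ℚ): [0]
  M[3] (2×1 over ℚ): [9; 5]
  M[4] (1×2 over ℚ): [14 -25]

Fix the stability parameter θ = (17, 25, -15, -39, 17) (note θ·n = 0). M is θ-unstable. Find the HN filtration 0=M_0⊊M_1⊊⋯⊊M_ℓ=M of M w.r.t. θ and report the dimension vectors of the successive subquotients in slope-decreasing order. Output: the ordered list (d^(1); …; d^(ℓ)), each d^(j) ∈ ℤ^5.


Interval decomposition of M: I[1,1]^2, I[1,2], I[3,5], I[4,4].
HN type (ℓ=4): μ^(1)=25; μ^(2)=17; μ^(3)=-27; μ^(4)=-39

((0, 1, 0, 0, 0); (3, 0, 0, 0, 1); (0, 0, 1, 1, 0); (0, 0, 0, 1, 0))


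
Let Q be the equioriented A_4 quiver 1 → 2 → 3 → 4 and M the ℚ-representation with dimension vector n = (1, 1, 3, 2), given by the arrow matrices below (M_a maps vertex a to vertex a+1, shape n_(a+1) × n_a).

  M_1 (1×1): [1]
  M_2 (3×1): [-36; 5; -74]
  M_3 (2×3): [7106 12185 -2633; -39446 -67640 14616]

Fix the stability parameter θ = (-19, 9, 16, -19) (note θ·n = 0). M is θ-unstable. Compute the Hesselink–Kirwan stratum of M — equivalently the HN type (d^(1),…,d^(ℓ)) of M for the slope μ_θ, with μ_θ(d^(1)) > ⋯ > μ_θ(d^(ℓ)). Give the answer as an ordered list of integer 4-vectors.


Interval decomposition of M: I[1,4], I[3,3], I[3,4].
HN type (ℓ=4): μ^(1)=16; μ^(2)=2; μ^(3)=-3/2; μ^(4)=-19

((0, 0, 1, 0); (0, 1, 1, 1); (0, 0, 1, 1); (1, 0, 0, 0))


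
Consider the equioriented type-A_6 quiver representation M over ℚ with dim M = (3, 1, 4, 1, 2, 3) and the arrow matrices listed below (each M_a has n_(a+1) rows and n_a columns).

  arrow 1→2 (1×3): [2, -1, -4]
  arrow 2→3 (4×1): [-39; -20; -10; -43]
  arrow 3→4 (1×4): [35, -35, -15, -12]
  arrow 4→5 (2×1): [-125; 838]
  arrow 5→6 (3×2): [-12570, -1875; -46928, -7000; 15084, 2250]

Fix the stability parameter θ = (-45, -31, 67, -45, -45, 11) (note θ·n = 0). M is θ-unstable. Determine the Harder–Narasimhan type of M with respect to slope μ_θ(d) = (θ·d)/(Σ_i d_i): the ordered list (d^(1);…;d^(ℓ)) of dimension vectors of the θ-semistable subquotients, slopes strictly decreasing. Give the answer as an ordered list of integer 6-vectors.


Interval decomposition of M: I[1,1]^2, I[1,5], I[3,3]^3, I[5,6], I[6,6]^2.
HN type (ℓ=5): μ^(1)=67; μ^(2)=11; μ^(3)=-23/3; μ^(4)=-31; μ^(5)=-45

((0, 0, 3, 0, 0, 0); (0, 0, 0, 0, 0, 3); (0, 0, 1, 1, 1, 0); (0, 1, 0, 0, 0, 0); (3, 0, 0, 0, 1, 0))


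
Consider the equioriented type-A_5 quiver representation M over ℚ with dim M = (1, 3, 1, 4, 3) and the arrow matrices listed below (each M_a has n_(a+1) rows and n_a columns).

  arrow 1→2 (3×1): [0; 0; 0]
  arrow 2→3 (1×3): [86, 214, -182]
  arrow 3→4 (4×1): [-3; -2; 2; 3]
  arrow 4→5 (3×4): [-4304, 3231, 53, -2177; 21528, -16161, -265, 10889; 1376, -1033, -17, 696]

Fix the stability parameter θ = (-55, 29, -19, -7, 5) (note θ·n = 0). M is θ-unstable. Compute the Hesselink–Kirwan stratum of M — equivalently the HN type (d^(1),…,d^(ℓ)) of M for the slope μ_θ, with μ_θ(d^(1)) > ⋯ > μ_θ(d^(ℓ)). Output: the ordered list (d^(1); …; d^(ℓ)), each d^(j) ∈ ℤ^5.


Via rank(M_{q-1}∘⋯∘M_p): M ≅ I[1,1], I[2,2]^2, I[2,5], I[4,4], I[4,5]^2.
μ_θ-semistable layers: μ^(1)=29; μ^(2)=5; μ^(3)=1; μ^(4)=-7; μ^(5)=-55

((0, 2, 0, 0, 0); (0, 0, 0, 0, 3); (0, 1, 1, 1, 0); (0, 0, 0, 3, 0); (1, 0, 0, 0, 0))


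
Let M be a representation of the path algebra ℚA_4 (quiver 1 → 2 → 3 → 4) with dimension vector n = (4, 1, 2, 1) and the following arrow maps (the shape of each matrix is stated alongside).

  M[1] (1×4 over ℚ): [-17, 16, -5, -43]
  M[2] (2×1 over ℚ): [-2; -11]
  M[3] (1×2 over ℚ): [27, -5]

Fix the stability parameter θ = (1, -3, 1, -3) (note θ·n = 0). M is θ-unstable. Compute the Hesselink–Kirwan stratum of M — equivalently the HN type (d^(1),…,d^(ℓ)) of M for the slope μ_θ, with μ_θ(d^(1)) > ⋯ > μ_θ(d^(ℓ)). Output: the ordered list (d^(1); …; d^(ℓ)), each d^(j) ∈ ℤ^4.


Barcode: M ≅ I[1,1]^3, I[1,4], I[3,3]. HN layers by μ_θ (2 steps, strictly decreasing):
  μ^(1)=1; μ^(2)=-1

((3, 0, 1, 0); (1, 1, 1, 1))


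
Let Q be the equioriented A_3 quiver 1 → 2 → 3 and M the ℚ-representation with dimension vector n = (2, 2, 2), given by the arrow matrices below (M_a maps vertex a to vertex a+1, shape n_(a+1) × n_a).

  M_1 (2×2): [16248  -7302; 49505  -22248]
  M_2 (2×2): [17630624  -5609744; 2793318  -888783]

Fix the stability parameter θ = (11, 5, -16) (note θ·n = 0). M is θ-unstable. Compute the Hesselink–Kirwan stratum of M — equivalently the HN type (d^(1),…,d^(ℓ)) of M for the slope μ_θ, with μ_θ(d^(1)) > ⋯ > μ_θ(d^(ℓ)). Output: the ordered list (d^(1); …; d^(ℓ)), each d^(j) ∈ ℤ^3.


Interval decomposition of M: I[1,2], I[1,3], I[3,3].
HN type (ℓ=3): μ^(1)=8; μ^(2)=0; μ^(3)=-16

((1, 1, 0); (1, 1, 1); (0, 0, 1))


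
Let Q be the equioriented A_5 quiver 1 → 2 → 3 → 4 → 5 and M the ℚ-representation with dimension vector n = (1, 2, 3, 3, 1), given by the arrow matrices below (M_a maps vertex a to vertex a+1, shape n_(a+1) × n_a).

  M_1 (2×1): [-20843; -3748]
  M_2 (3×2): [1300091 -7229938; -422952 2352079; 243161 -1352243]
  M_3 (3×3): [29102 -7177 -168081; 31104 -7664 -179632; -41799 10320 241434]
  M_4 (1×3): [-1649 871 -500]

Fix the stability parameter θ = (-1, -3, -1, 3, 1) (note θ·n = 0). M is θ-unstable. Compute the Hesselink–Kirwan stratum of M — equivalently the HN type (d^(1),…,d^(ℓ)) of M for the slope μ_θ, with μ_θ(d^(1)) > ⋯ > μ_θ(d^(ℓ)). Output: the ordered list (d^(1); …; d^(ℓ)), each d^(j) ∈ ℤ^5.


Interval decomposition of M: I[1,5], I[2,3], I[3,4], I[4,4].
HN type (ℓ=5): μ^(1)=3; μ^(2)=2; μ^(3)=-1; μ^(4)=-2; μ^(5)=-3

((0, 0, 0, 2, 0); (0, 0, 0, 1, 1); (0, 0, 3, 0, 0); (1, 1, 0, 0, 0); (0, 1, 0, 0, 0))


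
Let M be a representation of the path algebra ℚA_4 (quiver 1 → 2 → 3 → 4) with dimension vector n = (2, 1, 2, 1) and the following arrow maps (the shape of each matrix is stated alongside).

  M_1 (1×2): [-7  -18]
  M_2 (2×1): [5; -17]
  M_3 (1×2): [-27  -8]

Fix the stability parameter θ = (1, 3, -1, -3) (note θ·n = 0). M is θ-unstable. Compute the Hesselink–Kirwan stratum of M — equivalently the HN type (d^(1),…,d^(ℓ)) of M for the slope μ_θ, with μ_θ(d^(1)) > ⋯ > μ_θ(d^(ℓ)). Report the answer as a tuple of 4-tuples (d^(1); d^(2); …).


Interval decomposition of M: I[1,1], I[1,4], I[3,3].
HN type (ℓ=3): μ^(1)=1; μ^(2)=0; μ^(3)=-1

((1, 0, 0, 0); (1, 1, 1, 1); (0, 0, 1, 0))


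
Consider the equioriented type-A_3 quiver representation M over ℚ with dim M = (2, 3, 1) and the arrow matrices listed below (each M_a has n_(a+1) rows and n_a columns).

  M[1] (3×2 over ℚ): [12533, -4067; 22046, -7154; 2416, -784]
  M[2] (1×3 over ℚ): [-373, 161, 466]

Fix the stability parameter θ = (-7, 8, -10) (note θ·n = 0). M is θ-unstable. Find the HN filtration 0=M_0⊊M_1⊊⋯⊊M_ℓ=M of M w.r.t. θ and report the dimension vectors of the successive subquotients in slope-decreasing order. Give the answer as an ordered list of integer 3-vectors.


Barcode: M ≅ I[1,1], I[1,3], I[2,2]^2. HN layers by μ_θ (3 steps, strictly decreasing):
  μ^(1)=8; μ^(2)=-1; μ^(3)=-7

((0, 2, 0); (0, 1, 1); (2, 0, 0))


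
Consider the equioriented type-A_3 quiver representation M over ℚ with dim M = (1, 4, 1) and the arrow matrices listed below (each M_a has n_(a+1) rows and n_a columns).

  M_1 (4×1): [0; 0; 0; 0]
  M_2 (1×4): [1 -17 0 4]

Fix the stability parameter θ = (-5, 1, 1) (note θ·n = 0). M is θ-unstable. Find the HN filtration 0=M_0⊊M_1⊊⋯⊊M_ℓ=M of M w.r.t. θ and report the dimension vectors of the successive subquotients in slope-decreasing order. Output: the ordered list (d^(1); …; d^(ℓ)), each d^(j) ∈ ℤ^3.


Via rank(M_{q-1}∘⋯∘M_p): M ≅ I[1,1], I[2,2]^3, I[2,3].
μ_θ-semistable layers: μ^(1)=1; μ^(2)=-5

((0, 4, 1); (1, 0, 0))


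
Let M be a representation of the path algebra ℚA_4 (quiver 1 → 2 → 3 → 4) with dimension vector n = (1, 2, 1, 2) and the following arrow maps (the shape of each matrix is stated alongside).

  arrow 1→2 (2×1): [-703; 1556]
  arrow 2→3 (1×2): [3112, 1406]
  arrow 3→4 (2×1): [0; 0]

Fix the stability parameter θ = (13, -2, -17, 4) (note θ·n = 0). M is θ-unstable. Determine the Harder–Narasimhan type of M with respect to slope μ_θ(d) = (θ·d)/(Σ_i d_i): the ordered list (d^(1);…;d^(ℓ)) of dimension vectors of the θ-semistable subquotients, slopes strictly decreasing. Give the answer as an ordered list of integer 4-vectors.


Via rank(M_{q-1}∘⋯∘M_p): M ≅ I[1,2], I[2,3], I[4,4]^2.
μ_θ-semistable layers: μ^(1)=11/2; μ^(2)=4; μ^(3)=-19/2

((1, 1, 0, 0); (0, 0, 0, 2); (0, 1, 1, 0))


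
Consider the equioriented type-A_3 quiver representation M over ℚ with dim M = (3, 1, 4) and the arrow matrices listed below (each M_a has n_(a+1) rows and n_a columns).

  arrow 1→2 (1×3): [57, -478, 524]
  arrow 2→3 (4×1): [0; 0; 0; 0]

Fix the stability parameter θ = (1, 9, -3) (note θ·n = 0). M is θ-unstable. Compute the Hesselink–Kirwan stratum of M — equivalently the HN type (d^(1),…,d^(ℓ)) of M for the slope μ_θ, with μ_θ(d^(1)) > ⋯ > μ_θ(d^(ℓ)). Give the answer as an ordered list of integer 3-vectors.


Interval decomposition of M: I[1,1]^2, I[1,2], I[3,3]^4.
HN type (ℓ=3): μ^(1)=9; μ^(2)=1; μ^(3)=-3

((0, 1, 0); (3, 0, 0); (0, 0, 4))


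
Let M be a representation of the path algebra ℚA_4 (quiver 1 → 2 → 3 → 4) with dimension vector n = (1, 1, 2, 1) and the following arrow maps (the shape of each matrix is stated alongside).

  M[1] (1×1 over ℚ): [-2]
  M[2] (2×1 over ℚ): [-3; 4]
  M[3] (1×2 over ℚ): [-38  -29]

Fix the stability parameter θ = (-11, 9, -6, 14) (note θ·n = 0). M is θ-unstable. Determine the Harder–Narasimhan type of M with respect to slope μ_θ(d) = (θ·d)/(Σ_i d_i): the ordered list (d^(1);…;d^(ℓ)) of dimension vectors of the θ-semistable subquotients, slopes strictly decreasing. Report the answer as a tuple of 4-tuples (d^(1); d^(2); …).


Barcode: M ≅ I[1,4], I[3,3]. HN layers by μ_θ (4 steps, strictly decreasing):
  μ^(1)=14; μ^(2)=3/2; μ^(3)=-6; μ^(4)=-11

((0, 0, 0, 1); (0, 1, 1, 0); (0, 0, 1, 0); (1, 0, 0, 0))


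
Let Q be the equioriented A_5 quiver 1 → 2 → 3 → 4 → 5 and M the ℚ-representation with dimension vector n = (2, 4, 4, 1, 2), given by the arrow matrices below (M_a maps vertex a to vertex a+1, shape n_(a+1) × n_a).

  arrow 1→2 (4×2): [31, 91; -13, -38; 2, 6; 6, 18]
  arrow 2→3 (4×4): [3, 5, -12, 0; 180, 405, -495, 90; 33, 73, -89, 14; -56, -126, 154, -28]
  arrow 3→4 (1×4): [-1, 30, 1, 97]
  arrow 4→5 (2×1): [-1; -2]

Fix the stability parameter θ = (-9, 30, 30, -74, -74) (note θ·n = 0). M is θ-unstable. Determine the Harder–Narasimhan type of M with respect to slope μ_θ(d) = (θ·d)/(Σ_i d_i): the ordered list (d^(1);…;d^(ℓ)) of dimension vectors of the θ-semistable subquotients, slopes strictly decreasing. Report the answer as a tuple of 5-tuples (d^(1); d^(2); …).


Interval decomposition of M: I[1,3]^2, I[2,2], I[2,5], I[3,3], I[5,5].
HN type (ℓ=4): μ^(1)=30; μ^(2)=-9; μ^(3)=-22; μ^(4)=-74

((0, 3, 3, 0, 0); (2, 0, 0, 0, 0); (0, 1, 1, 1, 1); (0, 0, 0, 0, 1))
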